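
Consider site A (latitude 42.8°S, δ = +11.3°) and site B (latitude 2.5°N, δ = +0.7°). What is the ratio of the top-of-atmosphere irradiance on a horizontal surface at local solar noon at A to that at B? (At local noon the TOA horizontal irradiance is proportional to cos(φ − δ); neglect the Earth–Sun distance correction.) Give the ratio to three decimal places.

0.587

A: cos θ_z = cos(-42.8° − (11.3°)) = 0.5864.
B: cos θ_z = cos(2.5° − (0.7°)) = 0.9995.
Ratio A/B = 0.5864 / 0.9995 = 0.5867.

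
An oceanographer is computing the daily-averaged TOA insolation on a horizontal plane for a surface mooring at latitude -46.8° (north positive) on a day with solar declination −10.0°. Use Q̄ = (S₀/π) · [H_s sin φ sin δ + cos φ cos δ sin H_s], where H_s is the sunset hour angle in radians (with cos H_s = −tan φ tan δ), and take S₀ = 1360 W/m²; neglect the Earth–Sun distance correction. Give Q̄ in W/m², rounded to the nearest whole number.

383 W/m²

cos H_s = −tan(-46.8°) · tan(-10.0°) = -0.1878, so H_s = arccos(-0.1878) = 100.82°. In radians, H_s = 1.7596.
H_s sin φ sin δ = 1.7596 × -0.7290 × -0.1736 = 0.2227.
cos φ cos δ sin H_s = 0.6845 × 0.9848 × 0.9822 = 0.6621.
Q̄ = (1360/π) × (0.2227 + 0.6621) = 432.90 × 0.8848 = 383.03 W/m².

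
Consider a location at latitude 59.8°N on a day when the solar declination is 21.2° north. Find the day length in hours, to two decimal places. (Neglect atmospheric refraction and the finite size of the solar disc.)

17.57 hours

−tan φ tan δ = −(1.7182)(0.3879) = -0.6665; H_s = arccos(-0.6665) = 131.80°.
Day length = 2 H_s / 15° h⁻¹ = 263.60° / 15 = 17.573 h.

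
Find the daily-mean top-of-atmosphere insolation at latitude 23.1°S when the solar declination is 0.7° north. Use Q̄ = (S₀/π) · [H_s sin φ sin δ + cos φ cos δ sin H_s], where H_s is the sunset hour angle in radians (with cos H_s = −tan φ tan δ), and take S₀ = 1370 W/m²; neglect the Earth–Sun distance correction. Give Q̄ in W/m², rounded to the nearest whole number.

398 W/m²

−tan φ tan δ = −(-0.4265)(0.0122) = 0.0052; H_s = arccos(0.0052) = 89.70°. In radians, H_s = 1.5656.
H_s sin φ sin δ = 1.5656 × -0.3923 × 0.0122 = -0.0075.
cos φ cos δ sin H_s = 0.9198 × 0.9999 × 1.0000 = 0.9197.
Q̄ = (1370/π) × (-0.0075 + 0.9197) = 436.08 × 0.9122 = 397.79 W/m².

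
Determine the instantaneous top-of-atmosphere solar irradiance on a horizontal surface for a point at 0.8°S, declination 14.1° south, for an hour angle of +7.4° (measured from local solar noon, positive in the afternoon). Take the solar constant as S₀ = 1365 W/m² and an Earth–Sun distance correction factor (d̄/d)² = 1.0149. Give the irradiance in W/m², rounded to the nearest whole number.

1337 W/m²

With φ = -0.8°, δ = -14.1°, H = 7.40°: sin φ sin δ = 0.0034, cos φ cos δ cos H = 0.9617, so cos θ_z = 0.9651.
Top-of-atmosphere irradiance = S₀ (d̄/d)² cos θ_z = 1365 × 1.0149 × 0.9651 = 1336.99 W/m².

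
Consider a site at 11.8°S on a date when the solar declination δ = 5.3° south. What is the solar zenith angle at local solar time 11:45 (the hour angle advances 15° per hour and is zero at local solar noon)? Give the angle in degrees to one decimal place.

7.5°

Hour angle H = 15° × (11.75 − 12) = -3.75°.
With φ = -11.8°, δ = -5.3°, H = -3.75°: sin φ sin δ = 0.0189, cos φ cos δ cos H = 0.9726, so cos θ_z = 0.9915.
θ_z = arccos(0.9915) = 7.48°.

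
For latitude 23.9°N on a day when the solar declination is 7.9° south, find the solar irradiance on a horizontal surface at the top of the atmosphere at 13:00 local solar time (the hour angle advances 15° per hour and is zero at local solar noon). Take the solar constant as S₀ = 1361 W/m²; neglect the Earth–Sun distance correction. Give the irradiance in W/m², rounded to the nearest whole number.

1115 W/m²

Hour angle H = 15° × (13 − 12) = 15.00°.
With φ = 23.9°, δ = -7.9°, H = 15.00°: sin φ sin δ = -0.0557, cos φ cos δ cos H = 0.8747, so cos θ_z = 0.8190.
Top-of-atmosphere irradiance = S₀ cos θ_z = 1361 × 0.8190 = 1114.66 W/m².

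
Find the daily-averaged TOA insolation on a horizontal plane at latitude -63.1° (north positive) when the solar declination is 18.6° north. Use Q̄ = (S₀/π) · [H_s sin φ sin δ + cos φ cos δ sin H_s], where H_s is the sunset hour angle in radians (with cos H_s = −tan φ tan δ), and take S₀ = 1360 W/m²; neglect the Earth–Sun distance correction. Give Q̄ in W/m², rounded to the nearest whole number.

The sunset hour angle satisfies cos H_s = −tan φ tan δ = 0.6634, giving H_s = 48.44°. In radians, H_s = 0.8454.
H_s sin φ sin δ = 0.8454 × -0.8918 × 0.3190 = -0.2405.
cos φ cos δ sin H_s = 0.4524 × 0.9478 × 0.7482 = 0.3208.
Q̄ = (1360/π) × (-0.2405 + 0.3208) = 432.90 × 0.0803 = 34.76 W/m².

35 W/m²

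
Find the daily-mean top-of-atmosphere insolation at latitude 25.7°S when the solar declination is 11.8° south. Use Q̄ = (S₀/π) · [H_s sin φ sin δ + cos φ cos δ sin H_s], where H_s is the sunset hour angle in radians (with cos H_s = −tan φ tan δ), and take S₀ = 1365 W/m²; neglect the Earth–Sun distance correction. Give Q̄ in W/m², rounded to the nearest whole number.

446 W/m²

The sunset hour angle satisfies cos H_s = −tan φ tan δ = -0.1005, giving H_s = 95.77°. In radians, H_s = 1.6715.
H_s sin φ sin δ = 1.6715 × -0.4337 × -0.2045 = 0.1482.
cos φ cos δ sin H_s = 0.9011 × 0.9789 × 0.9949 = 0.8776.
Q̄ = (1365/π) × (0.1482 + 0.8776) = 434.49 × 1.0258 = 445.70 W/m².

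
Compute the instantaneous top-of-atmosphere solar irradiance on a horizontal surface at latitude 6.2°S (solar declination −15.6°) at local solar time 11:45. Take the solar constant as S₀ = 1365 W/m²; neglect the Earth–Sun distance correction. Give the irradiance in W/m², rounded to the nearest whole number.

Hour angle H = 15° × (11.75 − 12) = -3.75°.
cos θ_z = sin(-6.2°) sin(-15.6°) + cos(-6.2°) cos(-15.6°) cos(-3.75°) = 0.0290 + 0.9555 = 0.9845.
Top-of-atmosphere irradiance = S₀ cos θ_z = 1365 × 0.9845 = 1343.84 W/m².

1344 W/m²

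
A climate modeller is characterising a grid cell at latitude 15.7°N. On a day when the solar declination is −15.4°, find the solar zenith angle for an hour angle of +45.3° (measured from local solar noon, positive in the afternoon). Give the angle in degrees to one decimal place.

With φ = 15.7°, δ = -15.4°, H = 45.30°: sin φ sin δ = -0.0719, cos φ cos δ cos H = 0.6528, so cos θ_z = 0.5809.
θ_z = arccos(0.5809) = 54.49°.

54.5°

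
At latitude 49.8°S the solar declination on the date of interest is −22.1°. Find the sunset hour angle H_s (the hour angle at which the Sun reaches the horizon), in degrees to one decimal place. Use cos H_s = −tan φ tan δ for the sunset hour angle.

118.7°

−tan φ tan δ = −(-1.1833)(-0.4061) = -0.4805; H_s = arccos(-0.4805) = 118.72°.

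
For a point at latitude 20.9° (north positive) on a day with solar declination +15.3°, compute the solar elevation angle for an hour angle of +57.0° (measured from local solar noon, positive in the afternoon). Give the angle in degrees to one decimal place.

cos θ_z = sin φ sin δ + cos φ cos δ cos H = (0.3567)(0.2639) + (0.9342)(0.9646)(0.5446) = 0.5849.
θ_z = arccos(0.5849) = 54.20°, so the elevation is 90° − 54.20° = 35.80°.

35.8°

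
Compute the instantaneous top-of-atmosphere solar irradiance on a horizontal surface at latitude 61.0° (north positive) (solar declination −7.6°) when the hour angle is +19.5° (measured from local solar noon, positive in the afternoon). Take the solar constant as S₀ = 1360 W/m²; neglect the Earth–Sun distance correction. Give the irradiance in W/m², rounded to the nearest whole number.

With φ = 61.0°, δ = -7.6°, H = 19.50°: sin φ sin δ = -0.1157, cos φ cos δ cos H = 0.4530, so cos θ_z = 0.3373.
Top-of-atmosphere irradiance = S₀ cos θ_z = 1360 × 0.3373 = 458.73 W/m².

459 W/m²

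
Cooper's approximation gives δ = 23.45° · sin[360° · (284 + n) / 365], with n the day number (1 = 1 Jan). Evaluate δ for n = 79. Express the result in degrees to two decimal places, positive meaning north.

-0.81°

360 × (284 + 79) / 365 = 358.027°; sin(358.027°) = -0.0344.
δ = 23.45 × -0.0344 = -0.807° ≈ -0.81°.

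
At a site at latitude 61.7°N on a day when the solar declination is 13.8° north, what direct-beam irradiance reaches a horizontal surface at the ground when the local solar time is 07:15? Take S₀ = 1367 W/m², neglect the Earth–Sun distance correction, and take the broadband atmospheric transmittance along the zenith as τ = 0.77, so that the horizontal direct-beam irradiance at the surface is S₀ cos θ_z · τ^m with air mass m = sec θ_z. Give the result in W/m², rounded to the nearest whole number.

236 W/m²

Hour angle H = 15° × (7.25 − 12) = -71.25°.
With φ = 61.7°, δ = 13.8°, H = -71.25°: sin φ sin δ = 0.2100, cos φ cos δ cos H = 0.1480, so cos θ_z = 0.3580.
Air mass m = 1/cos θ_z = 1/0.3580 = 2.793; τ^m = 0.77^2.793 = 0.4819.
Surface direct beam = 1367 × 0.3580 × 0.4819 = 235.84 W/m².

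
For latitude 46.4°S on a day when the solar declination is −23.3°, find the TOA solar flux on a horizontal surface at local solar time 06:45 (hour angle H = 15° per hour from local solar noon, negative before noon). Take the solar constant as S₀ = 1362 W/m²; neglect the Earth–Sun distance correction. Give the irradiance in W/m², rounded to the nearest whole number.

558 W/m²

Hour angle H = 15° × (6.75 − 12) = -78.75°.
With φ = -46.4°, δ = -23.3°, H = -78.75°: sin φ sin δ = 0.2864, cos φ cos δ cos H = 0.1236, so cos θ_z = 0.4100.
Top-of-atmosphere irradiance = S₀ cos θ_z = 1362 × 0.4100 = 558.42 W/m².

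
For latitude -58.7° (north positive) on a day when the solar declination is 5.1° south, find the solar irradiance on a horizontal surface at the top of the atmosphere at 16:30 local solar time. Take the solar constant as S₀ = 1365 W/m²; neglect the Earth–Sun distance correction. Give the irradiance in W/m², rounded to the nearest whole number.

Hour angle H = 15° × (16.5 − 12) = 67.50°.
With φ = -58.7°, δ = -5.1°, H = 67.50°: sin φ sin δ = 0.0760, cos φ cos δ cos H = 0.1980, so cos θ_z = 0.2740.
Top-of-atmosphere irradiance = S₀ cos θ_z = 1365 × 0.2740 = 374.01 W/m².

374 W/m²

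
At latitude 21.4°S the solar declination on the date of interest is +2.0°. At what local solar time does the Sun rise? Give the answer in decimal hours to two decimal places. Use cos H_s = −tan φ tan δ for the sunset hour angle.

6.05 h

−tan φ tan δ = −(-0.3919)(0.0349) = 0.0137; H_s = arccos(0.0137) = 89.22°.
Sunrise is at 12 − H_s/15 = 12 − 5.948 = 6.052 h local solar time.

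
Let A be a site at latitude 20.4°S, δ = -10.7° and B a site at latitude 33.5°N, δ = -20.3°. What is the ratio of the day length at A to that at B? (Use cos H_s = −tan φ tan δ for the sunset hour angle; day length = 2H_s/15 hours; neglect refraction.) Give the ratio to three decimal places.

1.240

A: H_s = arccos(−tan -20.4° · tan -10.7°) = 94.03°, so 2H_s/15 = 12.5373 h.
B: H_s = arccos(−tan 33.5° · tan -20.3°) = 75.83°, so 2H_s/15 = 10.1107 h.
Ratio A/B = 12.5373 / 10.1107 = 1.2400.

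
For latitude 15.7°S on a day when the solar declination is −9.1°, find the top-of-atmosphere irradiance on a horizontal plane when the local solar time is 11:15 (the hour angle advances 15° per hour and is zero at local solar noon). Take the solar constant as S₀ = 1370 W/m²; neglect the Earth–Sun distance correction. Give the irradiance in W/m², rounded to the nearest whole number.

1336 W/m²

Hour angle H = 15° × (11.25 − 12) = -11.25°.
cos θ_z = sin φ sin δ + cos φ cos δ cos H = (-0.2706)(-0.1582) + (0.9627)(0.9874)(0.9808) = 0.9751.
Top-of-atmosphere irradiance = S₀ cos θ_z = 1370 × 0.9751 = 1335.89 W/m².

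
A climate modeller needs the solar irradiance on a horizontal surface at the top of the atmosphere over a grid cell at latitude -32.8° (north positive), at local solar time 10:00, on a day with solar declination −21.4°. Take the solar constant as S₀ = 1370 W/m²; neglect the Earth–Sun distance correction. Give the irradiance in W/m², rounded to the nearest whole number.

1199 W/m²

Hour angle H = 15° × (10 − 12) = -30.00°.
cos θ_z = sin φ sin δ + cos φ cos δ cos H = (-0.5417)(-0.3649) + (0.8406)(0.9311)(0.8660) = 0.8755.
Top-of-atmosphere irradiance = S₀ cos θ_z = 1370 × 0.8755 = 1199.43 W/m².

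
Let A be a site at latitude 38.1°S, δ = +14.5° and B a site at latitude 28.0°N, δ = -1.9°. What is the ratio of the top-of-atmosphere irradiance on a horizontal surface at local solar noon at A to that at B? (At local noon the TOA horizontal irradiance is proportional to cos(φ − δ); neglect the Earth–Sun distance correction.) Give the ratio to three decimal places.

0.701

A: cos θ_z = cos(-38.1° − (14.5°)) = 0.6074.
B: cos θ_z = cos(28.0° − (-1.9°)) = 0.8669.
Ratio A/B = 0.6074 / 0.8669 = 0.7007.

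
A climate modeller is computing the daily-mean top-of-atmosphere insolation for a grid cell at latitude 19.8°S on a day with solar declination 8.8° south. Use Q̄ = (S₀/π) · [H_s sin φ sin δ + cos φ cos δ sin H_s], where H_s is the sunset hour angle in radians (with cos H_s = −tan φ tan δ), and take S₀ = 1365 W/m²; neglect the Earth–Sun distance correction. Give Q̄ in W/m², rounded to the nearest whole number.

−tan φ tan δ = −(-0.3600)(-0.1548) = -0.0557; H_s = arccos(-0.0557) = 93.19°. In radians, H_s = 1.6265.
H_s sin φ sin δ = 1.6265 × -0.3387 × -0.1530 = 0.0843.
cos φ cos δ sin H_s = 0.9409 × 0.9882 × 0.9984 = 0.9283.
Q̄ = (1365/π) × (0.0843 + 0.9283) = 434.49 × 1.0126 = 439.96 W/m².

440 W/m²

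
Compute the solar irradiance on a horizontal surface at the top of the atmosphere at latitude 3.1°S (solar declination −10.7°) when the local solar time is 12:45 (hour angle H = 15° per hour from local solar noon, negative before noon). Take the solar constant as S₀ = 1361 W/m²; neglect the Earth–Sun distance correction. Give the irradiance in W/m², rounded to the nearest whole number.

Hour angle H = 15° × (12.75 − 12) = 11.25°.
cos θ_z = sin(-3.1°) sin(-10.7°) + cos(-3.1°) cos(-10.7°) cos(11.25°) = 0.0100 + 0.9623 = 0.9723.
Top-of-atmosphere irradiance = S₀ cos θ_z = 1361 × 0.9723 = 1323.30 W/m².

1323 W/m²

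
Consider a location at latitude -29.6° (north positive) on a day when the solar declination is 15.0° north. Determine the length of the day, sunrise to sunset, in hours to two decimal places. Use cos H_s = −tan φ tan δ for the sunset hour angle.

10.83 hours

cos H_s = −tan(-29.6°) · tan(15.0°) = 0.1522, so H_s = arccos(0.1522) = 81.25°.
Day length = 2 H_s / 15° h⁻¹ = 162.50° / 15 = 10.833 h.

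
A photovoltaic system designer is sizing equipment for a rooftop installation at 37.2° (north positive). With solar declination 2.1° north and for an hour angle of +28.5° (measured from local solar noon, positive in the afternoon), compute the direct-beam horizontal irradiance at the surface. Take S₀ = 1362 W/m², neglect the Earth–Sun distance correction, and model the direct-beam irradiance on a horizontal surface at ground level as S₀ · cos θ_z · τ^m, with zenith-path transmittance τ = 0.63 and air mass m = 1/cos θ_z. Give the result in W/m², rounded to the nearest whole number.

518 W/m²

cos θ_z = sin φ sin δ + cos φ cos δ cos H = (0.6046)(0.0366) + (0.7965)(0.9993)(0.8788) = 0.7216.
Air mass m = 1/cos θ_z = 1/0.7216 = 1.386; τ^m = 0.63^1.386 = 0.5271.
Surface direct beam = 1362 × 0.7216 × 0.5271 = 518.04 W/m².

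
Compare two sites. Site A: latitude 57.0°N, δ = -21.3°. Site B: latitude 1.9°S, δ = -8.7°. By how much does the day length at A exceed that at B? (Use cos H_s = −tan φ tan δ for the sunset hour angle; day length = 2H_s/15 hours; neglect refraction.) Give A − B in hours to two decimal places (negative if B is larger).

-4.96 h

A: H_s = arccos(−tan 57.0° · tan -21.3°) = 53.10°, so 2H_s/15 = 7.0800 h.
B: H_s = arccos(−tan -1.9° · tan -8.7°) = 90.29°, so 2H_s/15 = 12.0387 h.
A − B = 7.0800 − 12.0387 = -4.9587 h.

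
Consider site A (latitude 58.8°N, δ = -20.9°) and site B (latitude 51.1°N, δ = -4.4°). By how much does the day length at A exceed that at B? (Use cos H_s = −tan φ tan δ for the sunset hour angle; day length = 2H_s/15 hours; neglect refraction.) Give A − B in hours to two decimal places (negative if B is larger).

-4.48 h

A: H_s = arccos(−tan 58.8° · tan -20.9°) = 50.91°, so 2H_s/15 = 6.7880 h.
B: H_s = arccos(−tan 51.1° · tan -4.4°) = 84.53°, so 2H_s/15 = 11.2707 h.
A − B = 6.7880 − 11.2707 = -4.4827 h.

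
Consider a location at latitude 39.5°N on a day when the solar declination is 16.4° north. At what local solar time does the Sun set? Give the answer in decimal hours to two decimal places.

−tan φ tan δ = −(0.8243)(0.2943) = -0.2426; H_s = arccos(-0.2426) = 104.04°.
Sunset is at 12 + H_s/15 = 12 + 6.936 = 18.936 h local solar time.

18.94 h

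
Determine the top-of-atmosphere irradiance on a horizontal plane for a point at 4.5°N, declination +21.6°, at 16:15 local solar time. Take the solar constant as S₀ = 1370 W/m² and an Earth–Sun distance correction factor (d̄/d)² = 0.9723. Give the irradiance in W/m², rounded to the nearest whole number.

585 W/m²

Hour angle H = 15° × (16.25 − 12) = 63.75°.
cos θ_z = sin φ sin δ + cos φ cos δ cos H = (0.0785)(0.3681) + (0.9969)(0.9298)(0.4423) = 0.4389.
Top-of-atmosphere irradiance = S₀ (d̄/d)² cos θ_z = 1370 × 0.9723 × 0.4389 = 584.64 W/m².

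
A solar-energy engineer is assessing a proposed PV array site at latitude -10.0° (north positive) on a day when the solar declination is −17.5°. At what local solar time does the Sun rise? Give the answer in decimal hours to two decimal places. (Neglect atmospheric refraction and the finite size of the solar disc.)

The sunset hour angle satisfies cos H_s = −tan φ tan δ = -0.0556, giving H_s = 93.19°.
Sunrise is at 12 − H_s/15 = 12 − 6.213 = 5.787 h local solar time.

5.79 h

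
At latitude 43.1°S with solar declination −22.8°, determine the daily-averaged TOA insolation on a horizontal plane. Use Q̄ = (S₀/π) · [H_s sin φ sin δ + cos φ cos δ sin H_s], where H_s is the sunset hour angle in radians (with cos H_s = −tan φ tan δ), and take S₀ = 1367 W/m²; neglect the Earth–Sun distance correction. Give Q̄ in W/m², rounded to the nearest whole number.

497 W/m²

cos H_s = −tan(-43.1°) · tan(-22.8°) = -0.3934, so H_s = arccos(-0.3934) = 113.17°. In radians, H_s = 1.9752.
H_s sin φ sin δ = 1.9752 × -0.6833 × -0.3875 = 0.5230.
cos φ cos δ sin H_s = 0.7302 × 0.9219 × 0.9193 = 0.6188.
Q̄ = (1367/π) × (0.5230 + 0.6188) = 435.13 × 1.1418 = 496.83 W/m².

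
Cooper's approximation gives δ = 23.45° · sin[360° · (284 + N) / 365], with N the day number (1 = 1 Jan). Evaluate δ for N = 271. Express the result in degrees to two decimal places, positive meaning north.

360 × (284 + 271) / 365 = 547.397°; sin(547.397°) = -0.1287.
δ = 23.45 × -0.1287 = -3.018° ≈ -3.02°.

-3.02°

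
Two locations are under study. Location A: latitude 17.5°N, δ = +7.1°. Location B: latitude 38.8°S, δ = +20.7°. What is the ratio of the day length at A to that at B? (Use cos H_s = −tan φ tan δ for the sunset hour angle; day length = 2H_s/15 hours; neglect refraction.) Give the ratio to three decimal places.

1.276

A: H_s = arccos(−tan 17.5° · tan 7.1°) = 92.25°, so 2H_s/15 = 12.3000 h.
B: H_s = arccos(−tan -38.8° · tan 20.7°) = 72.31°, so 2H_s/15 = 9.6413 h.
Ratio A/B = 12.3000 / 9.6413 = 1.2758.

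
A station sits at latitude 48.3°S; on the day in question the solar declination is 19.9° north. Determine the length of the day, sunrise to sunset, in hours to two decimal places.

cos H_s = −tan(-48.3°) · tan(19.9°) = 0.4063, so H_s = arccos(0.4063) = 66.03°.
Day length = 2 H_s / 15° h⁻¹ = 132.06° / 15 = 8.804 h.

8.80 hours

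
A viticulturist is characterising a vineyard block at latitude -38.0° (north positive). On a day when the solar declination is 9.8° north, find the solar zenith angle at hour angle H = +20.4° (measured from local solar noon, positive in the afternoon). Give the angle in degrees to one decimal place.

51.5°

cos θ_z = sin(-38.0°) sin(9.8°) + cos(-38.0°) cos(9.8°) cos(20.40°) = -0.1048 + 0.7278 = 0.6230.
θ_z = arccos(0.6230) = 51.46°.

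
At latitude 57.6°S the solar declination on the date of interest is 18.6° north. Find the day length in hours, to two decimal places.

cos H_s = −tan(-57.6°) · tan(18.6°) = 0.5303, so H_s = arccos(0.5303) = 57.97°.
Day length = 2 H_s / 15° h⁻¹ = 115.94° / 15 = 7.729 h.

7.73 hours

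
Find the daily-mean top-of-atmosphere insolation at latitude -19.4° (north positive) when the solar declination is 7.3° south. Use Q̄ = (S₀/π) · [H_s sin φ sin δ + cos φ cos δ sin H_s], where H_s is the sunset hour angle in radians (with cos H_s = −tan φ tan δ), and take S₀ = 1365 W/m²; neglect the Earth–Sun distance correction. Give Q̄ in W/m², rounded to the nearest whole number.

−tan φ tan δ = −(-0.3522)(-0.1281) = -0.0451; H_s = arccos(-0.0451) = 92.58°. In radians, H_s = 1.6158.
H_s sin φ sin δ = 1.6158 × -0.3322 × -0.1271 = 0.0682.
cos φ cos δ sin H_s = 0.9432 × 0.9919 × 0.9990 = 0.9346.
Q̄ = (1365/π) × (0.0682 + 0.9346) = 434.49 × 1.0028 = 435.71 W/m².

436 W/m²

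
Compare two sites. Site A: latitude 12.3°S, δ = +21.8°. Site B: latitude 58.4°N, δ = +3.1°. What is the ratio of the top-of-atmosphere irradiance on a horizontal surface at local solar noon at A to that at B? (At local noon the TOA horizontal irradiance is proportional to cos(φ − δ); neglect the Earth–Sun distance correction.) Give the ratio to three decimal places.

A: cos θ_z = cos(-12.3° − (21.8°)) = 0.8281.
B: cos θ_z = cos(58.4° − (3.1°)) = 0.5693.
Ratio A/B = 0.8281 / 0.5693 = 1.4546.

1.455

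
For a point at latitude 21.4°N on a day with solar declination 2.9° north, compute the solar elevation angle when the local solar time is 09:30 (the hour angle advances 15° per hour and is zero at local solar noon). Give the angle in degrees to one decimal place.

49.1°

Hour angle H = 15° × (9.5 − 12) = -37.50°.
With φ = 21.4°, δ = 2.9°, H = -37.50°: sin φ sin δ = 0.0185, cos φ cos δ cos H = 0.7377, so cos θ_z = 0.7562.
θ_z = arccos(0.7562) = 40.87°, so the elevation is 90° − 40.87° = 49.13°.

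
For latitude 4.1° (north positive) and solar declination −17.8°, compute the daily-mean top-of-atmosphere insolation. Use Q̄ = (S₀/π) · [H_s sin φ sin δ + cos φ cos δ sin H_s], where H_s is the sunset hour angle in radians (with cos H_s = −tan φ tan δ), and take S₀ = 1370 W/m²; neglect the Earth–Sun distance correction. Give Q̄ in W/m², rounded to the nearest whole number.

399 W/m²

−tan φ tan δ = −(0.0717)(-0.3211) = 0.0230; H_s = arccos(0.0230) = 88.68°. In radians, H_s = 1.5478.
H_s sin φ sin δ = 1.5478 × 0.0715 × -0.3057 = -0.0338.
cos φ cos δ sin H_s = 0.9974 × 0.9521 × 0.9997 = 0.9493.
Q̄ = (1370/π) × (-0.0338 + 0.9493) = 436.08 × 0.9155 = 399.23 W/m².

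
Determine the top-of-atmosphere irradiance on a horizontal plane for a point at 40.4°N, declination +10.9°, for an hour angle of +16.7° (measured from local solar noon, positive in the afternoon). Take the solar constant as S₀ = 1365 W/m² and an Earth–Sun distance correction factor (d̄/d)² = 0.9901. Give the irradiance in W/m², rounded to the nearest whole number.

1134 W/m²

With φ = 40.4°, δ = 10.9°, H = 16.70°: sin φ sin δ = 0.1226, cos φ cos δ cos H = 0.7163, so cos θ_z = 0.8389.
Top-of-atmosphere irradiance = S₀ (d̄/d)² cos θ_z = 1365 × 0.9901 × 0.8389 = 1133.76 W/m².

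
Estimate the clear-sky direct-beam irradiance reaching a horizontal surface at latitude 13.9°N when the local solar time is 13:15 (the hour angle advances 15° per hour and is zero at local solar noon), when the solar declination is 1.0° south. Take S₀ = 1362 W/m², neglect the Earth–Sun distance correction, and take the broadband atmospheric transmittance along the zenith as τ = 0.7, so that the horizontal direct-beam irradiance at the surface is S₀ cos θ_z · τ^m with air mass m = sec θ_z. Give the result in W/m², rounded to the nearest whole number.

844 W/m²

Hour angle H = 15° × (13.25 − 12) = 18.75°.
With φ = 13.9°, δ = -1.0°, H = 18.75°: sin φ sin δ = -0.0042, cos φ cos δ cos H = 0.9191, so cos θ_z = 0.9149.
Air mass m = 1/cos θ_z = 1/0.9149 = 1.093; τ^m = 0.7^1.093 = 0.6772.
Surface direct beam = 1362 × 0.9149 × 0.6772 = 843.85 W/m².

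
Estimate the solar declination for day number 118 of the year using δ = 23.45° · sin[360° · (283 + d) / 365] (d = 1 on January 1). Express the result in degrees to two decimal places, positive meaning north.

+13.62°

360 × (283 + 118) / 365 = 395.507°; sin(395.507°) = 0.5808.
δ = 23.45 × 0.5808 = 13.620° ≈ +13.62°.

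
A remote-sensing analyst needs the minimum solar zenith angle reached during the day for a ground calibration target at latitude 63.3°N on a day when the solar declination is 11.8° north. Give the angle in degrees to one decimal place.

At local solar noon the hour angle is zero, so the zenith angle is |φ − δ| = |63.3° − (11.8°)| = 51.5°.

51.5°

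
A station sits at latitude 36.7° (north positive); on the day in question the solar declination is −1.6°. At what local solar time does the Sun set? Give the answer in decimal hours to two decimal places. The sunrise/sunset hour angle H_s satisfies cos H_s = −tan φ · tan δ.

The sunset hour angle satisfies cos H_s = −tan φ tan δ = 0.0208, giving H_s = 88.81°.
Sunset is at 12 + H_s/15 = 12 + 5.921 = 17.921 h local solar time.

17.92 h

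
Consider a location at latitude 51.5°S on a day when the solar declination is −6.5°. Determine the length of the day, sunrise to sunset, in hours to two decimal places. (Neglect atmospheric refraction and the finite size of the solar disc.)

The sunset hour angle satisfies cos H_s = −tan φ tan δ = -0.1432, giving H_s = 98.23°.
Day length = 2 H_s / 15° h⁻¹ = 196.46° / 15 = 13.097 h.

13.10 hours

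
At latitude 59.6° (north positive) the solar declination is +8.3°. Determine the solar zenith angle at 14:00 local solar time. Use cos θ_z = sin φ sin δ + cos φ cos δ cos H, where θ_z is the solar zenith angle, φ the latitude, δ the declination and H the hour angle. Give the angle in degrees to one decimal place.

56.1°

Hour angle H = 15° × (14 − 12) = 30.00°.
With φ = 59.6°, δ = 8.3°, H = 30.00°: sin φ sin δ = 0.1245, cos φ cos δ cos H = 0.4336, so cos θ_z = 0.5581.
θ_z = arccos(0.5581) = 56.08°.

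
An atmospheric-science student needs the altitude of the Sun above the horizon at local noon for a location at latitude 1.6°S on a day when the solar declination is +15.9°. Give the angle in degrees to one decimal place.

72.5°

At local solar noon the hour angle is zero, so the elevation is 90° − |φ − δ| = 90° − |-1.6° − (15.9°)| = 90° − 17.5° = 72.5°.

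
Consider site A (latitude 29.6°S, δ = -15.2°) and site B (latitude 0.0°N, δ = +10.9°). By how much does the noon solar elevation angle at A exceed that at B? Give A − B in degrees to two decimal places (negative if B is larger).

A: 90° − |-29.6 − (-15.2)| = 75.60°.
B: 90° − |0.0 − (10.9)| = 79.10°.
A − B = 75.60 − 79.10 = -3.50°.

-3.50°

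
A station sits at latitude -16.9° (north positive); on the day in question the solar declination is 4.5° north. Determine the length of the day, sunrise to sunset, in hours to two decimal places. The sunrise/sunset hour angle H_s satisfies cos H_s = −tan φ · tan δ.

cos H_s = −tan(-16.9°) · tan(4.5°) = 0.0239, so H_s = arccos(0.0239) = 88.63°.
Day length = 2 H_s / 15° h⁻¹ = 177.26° / 15 = 11.817 h.

11.82 hours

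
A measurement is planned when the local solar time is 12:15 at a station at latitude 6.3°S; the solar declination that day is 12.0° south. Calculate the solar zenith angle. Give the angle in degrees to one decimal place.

6.8°

Hour angle H = 15° × (12.25 − 12) = 3.75°.
cos θ_z = sin φ sin δ + cos φ cos δ cos H = (-0.1097)(-0.2079) + (0.9940)(0.9781)(0.9979) = 0.9930.
θ_z = arccos(0.9930) = 6.78°.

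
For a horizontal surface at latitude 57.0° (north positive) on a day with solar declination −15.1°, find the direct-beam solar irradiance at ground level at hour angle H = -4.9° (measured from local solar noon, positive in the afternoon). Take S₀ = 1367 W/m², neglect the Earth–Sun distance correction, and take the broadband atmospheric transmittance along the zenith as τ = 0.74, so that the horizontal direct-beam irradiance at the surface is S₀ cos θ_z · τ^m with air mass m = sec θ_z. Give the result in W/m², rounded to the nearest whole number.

With φ = 57.0°, δ = -15.1°, H = -4.90°: sin φ sin δ = -0.2185, cos φ cos δ cos H = 0.5239, so cos θ_z = 0.3054.
Air mass m = 1/cos θ_z = 1/0.3054 = 3.274; τ^m = 0.74^3.274 = 0.3731.
Surface direct beam = 1367 × 0.3054 × 0.3731 = 155.76 W/m².

156 W/m²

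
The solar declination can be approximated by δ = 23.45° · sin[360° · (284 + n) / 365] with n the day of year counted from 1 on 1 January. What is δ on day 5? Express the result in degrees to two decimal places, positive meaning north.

-22.65°

360 × (284 + 5) / 365 = 285.041°; sin(285.041°) = -0.9657.
δ = 23.45 × -0.9657 = -22.646° ≈ -22.65°.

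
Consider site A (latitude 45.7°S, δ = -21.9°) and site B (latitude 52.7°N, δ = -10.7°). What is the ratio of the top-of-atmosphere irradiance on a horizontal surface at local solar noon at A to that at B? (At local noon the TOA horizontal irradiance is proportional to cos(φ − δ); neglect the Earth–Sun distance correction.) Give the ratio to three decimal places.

2.043

A: cos θ_z = cos(-45.7° − (-21.9°)) = 0.9150.
B: cos θ_z = cos(52.7° − (-10.7°)) = 0.4478.
Ratio A/B = 0.9150 / 0.4478 = 2.0433.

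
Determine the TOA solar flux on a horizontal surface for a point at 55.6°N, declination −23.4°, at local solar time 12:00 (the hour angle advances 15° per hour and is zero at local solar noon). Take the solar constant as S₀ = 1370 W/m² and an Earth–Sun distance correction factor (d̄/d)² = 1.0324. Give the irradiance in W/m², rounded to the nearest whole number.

270 W/m²

Hour angle H = 15° × (12 − 12) = 0.00°.
cos θ_z = sin φ sin δ + cos φ cos δ cos H = (0.8251)(-0.3971) + (0.5650)(0.9178)(1.0000) = 0.1909.
Top-of-atmosphere irradiance = S₀ (d̄/d)² cos θ_z = 1370 × 1.0324 × 0.1909 = 270.01 W/m².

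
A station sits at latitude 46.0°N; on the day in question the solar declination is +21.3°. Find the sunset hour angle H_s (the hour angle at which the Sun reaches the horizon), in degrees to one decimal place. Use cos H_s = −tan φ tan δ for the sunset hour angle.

The sunset hour angle satisfies cos H_s = −tan φ tan δ = -0.4037, giving H_s = 113.81°.

113.8°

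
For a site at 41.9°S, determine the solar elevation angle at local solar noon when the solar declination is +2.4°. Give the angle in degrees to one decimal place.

45.7°

At local solar noon the hour angle is zero, so the elevation is 90° − |φ − δ| = 90° − |-41.9° − (2.4°)| = 90° − 44.3° = 45.7°.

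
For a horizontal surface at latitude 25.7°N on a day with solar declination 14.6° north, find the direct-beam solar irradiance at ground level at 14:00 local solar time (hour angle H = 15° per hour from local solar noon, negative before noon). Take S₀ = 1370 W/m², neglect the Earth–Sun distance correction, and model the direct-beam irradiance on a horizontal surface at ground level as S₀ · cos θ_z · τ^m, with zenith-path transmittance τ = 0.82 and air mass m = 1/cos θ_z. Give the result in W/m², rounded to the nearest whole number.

941 W/m²

Hour angle H = 15° × (14 − 12) = 30.00°.
With φ = 25.7°, δ = 14.6°, H = 30.00°: sin φ sin δ = 0.1093, cos φ cos δ cos H = 0.7552, so cos θ_z = 0.8645.
Air mass m = 1/cos θ_z = 1/0.8645 = 1.157; τ^m = 0.82^1.157 = 0.7948.
Surface direct beam = 1370 × 0.8645 × 0.7948 = 941.33 W/m².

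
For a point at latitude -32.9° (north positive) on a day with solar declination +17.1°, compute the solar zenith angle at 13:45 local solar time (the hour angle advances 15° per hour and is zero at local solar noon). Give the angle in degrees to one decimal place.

55.9°

Hour angle H = 15° × (13.75 − 12) = 26.25°.
cos θ_z = sin φ sin δ + cos φ cos δ cos H = (-0.5432)(0.2940) + (0.8396)(0.9558)(0.8969) = 0.5601.
θ_z = arccos(0.5601) = 55.94°.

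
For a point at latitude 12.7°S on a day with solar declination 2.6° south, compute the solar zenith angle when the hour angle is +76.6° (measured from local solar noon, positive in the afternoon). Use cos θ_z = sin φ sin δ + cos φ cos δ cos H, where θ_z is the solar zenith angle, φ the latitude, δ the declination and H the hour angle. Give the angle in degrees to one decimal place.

76.4°

With φ = -12.7°, δ = -2.6°, H = 76.60°: sin φ sin δ = 0.0100, cos φ cos δ cos H = 0.2258, so cos θ_z = 0.2358.
θ_z = arccos(0.2358) = 76.36°.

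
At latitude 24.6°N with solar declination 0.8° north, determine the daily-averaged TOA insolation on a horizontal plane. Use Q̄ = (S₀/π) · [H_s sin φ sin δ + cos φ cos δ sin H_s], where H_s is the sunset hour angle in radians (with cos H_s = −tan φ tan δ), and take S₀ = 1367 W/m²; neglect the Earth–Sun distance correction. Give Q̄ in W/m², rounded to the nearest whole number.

400 W/m²

The sunset hour angle satisfies cos H_s = −tan φ tan δ = -0.0064, giving H_s = 90.37°. In radians, H_s = 1.5773.
H_s sin φ sin δ = 1.5773 × 0.4163 × 0.0140 = 0.0092.
cos φ cos δ sin H_s = 0.9092 × 0.9999 × 1.0000 = 0.9091.
Q̄ = (1367/π) × (0.0092 + 0.9091) = 435.13 × 0.9183 = 399.58 W/m².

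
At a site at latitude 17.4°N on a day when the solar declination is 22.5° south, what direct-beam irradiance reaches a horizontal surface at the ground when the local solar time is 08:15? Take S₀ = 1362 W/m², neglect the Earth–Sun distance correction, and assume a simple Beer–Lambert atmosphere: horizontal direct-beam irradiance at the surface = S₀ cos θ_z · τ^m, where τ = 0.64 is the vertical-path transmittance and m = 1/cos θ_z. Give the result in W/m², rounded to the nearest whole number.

156 W/m²

Hour angle H = 15° × (8.25 − 12) = -56.25°.
cos θ_z = sin(17.4°) sin(-22.5°) + cos(17.4°) cos(-22.5°) cos(-56.25°) = -0.1144 + 0.4898 = 0.3754.
Air mass m = 1/cos θ_z = 1/0.3754 = 2.664; τ^m = 0.64^2.664 = 0.3046.
Surface direct beam = 1362 × 0.3754 × 0.3046 = 155.74 W/m².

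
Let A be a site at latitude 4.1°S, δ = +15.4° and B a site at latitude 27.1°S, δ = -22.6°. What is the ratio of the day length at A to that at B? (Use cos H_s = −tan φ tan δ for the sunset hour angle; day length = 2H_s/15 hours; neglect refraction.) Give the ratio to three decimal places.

0.869

A: H_s = arccos(−tan -4.1° · tan 15.4°) = 88.87°, so 2H_s/15 = 11.8493 h.
B: H_s = arccos(−tan -27.1° · tan -22.6°) = 102.30°, so 2H_s/15 = 13.6400 h.
Ratio A/B = 11.8493 / 13.6400 = 0.8687.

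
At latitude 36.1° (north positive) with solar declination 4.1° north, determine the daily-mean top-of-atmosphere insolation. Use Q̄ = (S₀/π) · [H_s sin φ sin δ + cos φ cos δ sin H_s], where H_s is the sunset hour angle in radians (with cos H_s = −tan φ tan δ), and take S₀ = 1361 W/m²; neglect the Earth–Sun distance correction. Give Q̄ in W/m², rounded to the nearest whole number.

cos H_s = −tan(36.1°) · tan(4.1°) = -0.0523, so H_s = arccos(-0.0523) = 93.00°. In radians, H_s = 1.6232.
H_s sin φ sin δ = 1.6232 × 0.5892 × 0.0715 = 0.0684.
cos φ cos δ sin H_s = 0.8080 × 0.9974 × 0.9986 = 0.8048.
Q̄ = (1361/π) × (0.0684 + 0.8048) = 433.22 × 0.8732 = 378.29 W/m².

378 W/m²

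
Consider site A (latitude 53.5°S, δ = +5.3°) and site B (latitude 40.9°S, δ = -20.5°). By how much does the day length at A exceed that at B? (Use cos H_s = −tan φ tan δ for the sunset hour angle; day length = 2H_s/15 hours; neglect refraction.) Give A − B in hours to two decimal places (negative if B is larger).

-3.48 h

A: H_s = arccos(−tan -53.5° · tan 5.3°) = 82.80°, so 2H_s/15 = 11.0400 h.
B: H_s = arccos(−tan -40.9° · tan -20.5°) = 108.90°, so 2H_s/15 = 14.5200 h.
A − B = 11.0400 − 14.5200 = -3.4800 h.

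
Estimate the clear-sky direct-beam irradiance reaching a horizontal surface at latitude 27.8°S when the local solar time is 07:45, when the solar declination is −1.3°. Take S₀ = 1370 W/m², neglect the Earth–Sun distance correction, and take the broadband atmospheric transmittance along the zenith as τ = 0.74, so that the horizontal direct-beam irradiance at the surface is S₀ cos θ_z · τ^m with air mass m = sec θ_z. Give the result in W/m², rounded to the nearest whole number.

260 W/m²

Hour angle H = 15° × (7.75 − 12) = -63.75°.
cos θ_z = sin φ sin δ + cos φ cos δ cos H = (-0.4664)(-0.0227) + (0.8846)(0.9997)(0.4423) = 0.4017.
Air mass m = 1/cos θ_z = 1/0.4017 = 2.489; τ^m = 0.74^2.489 = 0.4726.
Surface direct beam = 1370 × 0.4017 × 0.4726 = 260.09 W/m².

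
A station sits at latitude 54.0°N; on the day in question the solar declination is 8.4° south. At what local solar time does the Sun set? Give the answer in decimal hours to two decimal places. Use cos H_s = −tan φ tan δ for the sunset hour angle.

17.22 h

cos H_s = −tan(54.0°) · tan(-8.4°) = 0.2032, so H_s = arccos(0.2032) = 78.28°.
Sunset is at 12 + H_s/15 = 12 + 5.219 = 17.219 h local solar time.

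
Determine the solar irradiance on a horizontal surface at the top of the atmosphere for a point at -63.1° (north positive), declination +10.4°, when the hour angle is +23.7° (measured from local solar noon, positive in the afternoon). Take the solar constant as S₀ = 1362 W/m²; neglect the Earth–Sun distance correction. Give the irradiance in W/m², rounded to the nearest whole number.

cos θ_z = sin φ sin δ + cos φ cos δ cos H = (-0.8918)(0.1805) + (0.4524)(0.9836)(0.9157) = 0.2465.
Top-of-atmosphere irradiance = S₀ cos θ_z = 1362 × 0.2465 = 335.73 W/m².

336 W/m²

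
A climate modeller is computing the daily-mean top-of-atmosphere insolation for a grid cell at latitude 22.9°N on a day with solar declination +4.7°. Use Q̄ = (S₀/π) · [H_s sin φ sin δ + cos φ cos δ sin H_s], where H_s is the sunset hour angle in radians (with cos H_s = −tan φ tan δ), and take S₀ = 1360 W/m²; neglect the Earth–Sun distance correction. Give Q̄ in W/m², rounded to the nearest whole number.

−tan φ tan δ = −(0.4224)(0.0822) = -0.0347; H_s = arccos(-0.0347) = 91.99°. In radians, H_s = 1.6055.
H_s sin φ sin δ = 1.6055 × 0.3891 × 0.0819 = 0.0512.
cos φ cos δ sin H_s = 0.9212 × 0.9966 × 0.9994 = 0.9175.
Q̄ = (1360/π) × (0.0512 + 0.9175) = 432.90 × 0.9687 = 419.35 W/m².

419 W/m²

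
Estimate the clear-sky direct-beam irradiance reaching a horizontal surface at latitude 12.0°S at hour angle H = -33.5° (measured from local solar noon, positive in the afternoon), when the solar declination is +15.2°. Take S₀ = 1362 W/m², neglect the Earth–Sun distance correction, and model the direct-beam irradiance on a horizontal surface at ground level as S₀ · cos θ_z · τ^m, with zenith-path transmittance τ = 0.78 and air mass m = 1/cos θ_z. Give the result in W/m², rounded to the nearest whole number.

With φ = -12.0°, δ = 15.2°, H = -33.50°: sin φ sin δ = -0.0545, cos φ cos δ cos H = 0.7871, so cos θ_z = 0.7326.
Air mass m = 1/cos θ_z = 1/0.7326 = 1.365; τ^m = 0.78^1.365 = 0.7124.
Surface direct beam = 1362 × 0.7326 × 0.7124 = 710.83 W/m².

711 W/m²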